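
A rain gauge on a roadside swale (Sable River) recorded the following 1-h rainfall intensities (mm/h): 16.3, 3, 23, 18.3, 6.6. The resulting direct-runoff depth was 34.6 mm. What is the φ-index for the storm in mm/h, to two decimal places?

φ ≈ 7.67 mm/h

Only the 3 blocks with intensity above φ contribute runoff: 16.3, 23, 18.3 mm/h.
Σ(I−φ)·Δt = d  ⇒  (16.3+23+18.3 − 3φ)·1 = 34.6
φ = (57.60 − 34.6/1) / 3 = 7.67 mm/h.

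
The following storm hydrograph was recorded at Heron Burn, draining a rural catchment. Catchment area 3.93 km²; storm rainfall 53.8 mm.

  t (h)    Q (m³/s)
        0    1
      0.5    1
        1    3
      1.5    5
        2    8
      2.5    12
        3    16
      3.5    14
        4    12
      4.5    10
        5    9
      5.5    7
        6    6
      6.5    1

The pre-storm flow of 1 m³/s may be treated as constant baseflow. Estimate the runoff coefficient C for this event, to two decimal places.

ΣQ_DR = 91.00 m³/s; V = ΣQ_DR·Δt = 1.638 × 10^5 m³.
Runoff depth d = V / A = 41.68 mm.
C = d / P = 41.68 / 53.8 = 0.77.

C ≈ 0.77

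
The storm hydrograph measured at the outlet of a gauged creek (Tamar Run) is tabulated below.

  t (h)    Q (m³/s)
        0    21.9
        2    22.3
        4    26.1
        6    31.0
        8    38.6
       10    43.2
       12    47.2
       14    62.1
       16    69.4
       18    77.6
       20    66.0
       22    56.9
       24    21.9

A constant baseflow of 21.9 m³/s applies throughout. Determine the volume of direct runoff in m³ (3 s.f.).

Direct-runoff ordinates (Q − Q_b): 0.0, 0.4, 4.2, 9.1, 16.7, 21.3, 25.3, 40.2, 47.5, 55.7, 44.1, 35.0, 0.0 m³/s.
ΣQ_DR = 299.5 m³/s.
With Δt = 2 h = 7200 s, V = ΣQ_DR · Δt = 299.5 × 7200 = 2.16 × 10^6 m³.

V ≈ 2.16 × 10^6 m³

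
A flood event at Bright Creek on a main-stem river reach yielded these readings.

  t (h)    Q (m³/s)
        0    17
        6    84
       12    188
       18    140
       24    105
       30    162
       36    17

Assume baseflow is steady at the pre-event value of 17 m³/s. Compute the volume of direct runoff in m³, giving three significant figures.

Direct-runoff ordinates (Q − Q_b): 0.0, 67.0, 171.0, 123.0, 88.0, 145.0, 0.0 m³/s.
ΣQ_DR = 594.0 m³/s.
With Δt = 6 h = 21600 s, V = ΣQ_DR · Δt = 594.0 × 21600 = 1.28 × 10^7 m³.

V ≈ 1.28 × 10^7 m³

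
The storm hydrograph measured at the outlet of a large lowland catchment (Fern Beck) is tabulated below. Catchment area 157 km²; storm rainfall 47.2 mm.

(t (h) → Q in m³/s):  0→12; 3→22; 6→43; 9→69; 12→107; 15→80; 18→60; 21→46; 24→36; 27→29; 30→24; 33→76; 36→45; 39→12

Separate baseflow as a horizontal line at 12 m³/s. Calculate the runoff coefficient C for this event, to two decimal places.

ΣQ_DR = 493.0 m³/s; V = ΣQ_DR·Δt = 5.324 × 10^6 m³.
Runoff depth d = V / A = 33.91 mm.
C = d / P = 33.91 / 47.2 = 0.72.

C ≈ 0.72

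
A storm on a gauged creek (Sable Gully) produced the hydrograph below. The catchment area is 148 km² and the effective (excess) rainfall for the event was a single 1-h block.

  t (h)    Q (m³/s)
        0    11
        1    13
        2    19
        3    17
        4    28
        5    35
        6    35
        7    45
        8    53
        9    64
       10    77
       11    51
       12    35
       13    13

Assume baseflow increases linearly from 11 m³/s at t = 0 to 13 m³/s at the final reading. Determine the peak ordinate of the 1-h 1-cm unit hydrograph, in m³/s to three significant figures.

U_p ≈ 80.8 m³/s

Direct runoff: 0.00, 1.85, 7.69, 5.54, 16.38, 23.23, 23.08, 32.92, 40.77, 51.62, 64.46, 38.31, 22.15, 0.00 m³/s; ΣQ_DR = 328.0 m³/s, peak = 64.46 m³/s.
Runoff depth d = ΣQ_DR·Δt / A = 328.0 × 3600 / (148 km²) = 7.978 mm.
The 1-cm UH is the DRH scaled by (10 mm)/d, so U_p = 64.46 × 10/7.978 = 80.8 m³/s.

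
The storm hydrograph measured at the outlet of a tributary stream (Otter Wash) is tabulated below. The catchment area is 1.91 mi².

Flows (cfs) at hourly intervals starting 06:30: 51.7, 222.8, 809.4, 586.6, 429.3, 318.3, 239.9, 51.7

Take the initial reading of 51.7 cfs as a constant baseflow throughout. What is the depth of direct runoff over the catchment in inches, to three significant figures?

Direct runoff: 0.0, 171.1, 757.7, 534.9, 377.6, 266.6, 188.2, 0.0 cfs; ΣQ_DR = 2296 cfs.
V = ΣQ_DR · Δt = 2296 × 3600 s = 8.266 × 10^6 ft³.
Over A = 1.91 mi², depth = V / A = 1.86 in.

d ≈ 1.86 in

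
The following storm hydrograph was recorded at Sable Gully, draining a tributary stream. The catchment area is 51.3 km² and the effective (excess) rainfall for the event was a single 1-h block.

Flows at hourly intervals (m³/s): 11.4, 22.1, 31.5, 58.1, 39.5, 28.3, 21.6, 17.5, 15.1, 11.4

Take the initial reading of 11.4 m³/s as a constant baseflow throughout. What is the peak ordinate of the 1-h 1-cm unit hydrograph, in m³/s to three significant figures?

Direct runoff: 0.0, 10.7, 20.1, 46.7, 28.1, 16.9, 10.2, 6.1, 3.7, 0.0 m³/s; ΣQ_DR = 142.5 m³/s, peak = 46.7 m³/s.
Runoff depth d = ΣQ_DR·Δt / A = 142.5 × 3600 / (51.3 km²) = 10.00 mm.
The 1-cm UH is the DRH scaled by (10 mm)/d, so U_p = 46.7 × 10/10.00 = 46.7 m³/s.

U_p ≈ 46.7 m³/s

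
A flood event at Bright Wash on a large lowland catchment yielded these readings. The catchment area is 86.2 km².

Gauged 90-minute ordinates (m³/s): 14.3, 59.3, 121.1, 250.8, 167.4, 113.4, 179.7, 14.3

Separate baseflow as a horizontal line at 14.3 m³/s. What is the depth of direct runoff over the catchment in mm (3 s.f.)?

Direct runoff: 0.0, 45.0, 106.8, 236.5, 153.1, 99.1, 165.4, 0.0 m³/s; ΣQ_DR = 805.9 m³/s.
V = ΣQ_DR · Δt = 805.9 × 5400 s = 4.352 × 10^6 m³.
Over A = 86.2 km², depth = V / A = 50.5 mm.

d ≈ 50.5 mm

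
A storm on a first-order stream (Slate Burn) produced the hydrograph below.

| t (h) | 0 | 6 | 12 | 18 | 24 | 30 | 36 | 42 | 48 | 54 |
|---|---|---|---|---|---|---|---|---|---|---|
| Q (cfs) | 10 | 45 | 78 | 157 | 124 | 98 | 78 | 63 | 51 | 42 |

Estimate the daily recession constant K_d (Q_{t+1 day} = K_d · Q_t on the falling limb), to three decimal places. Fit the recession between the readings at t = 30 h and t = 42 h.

K_d ≈ 0.413

Between t = 30 h and t = 42 h the flow falls from 98 to 63 cfs over 2×6 h = 12 h.
Per-interval ratio K = (63/98)^(1/2) = 0.8018; K_d = K^(24/6) = 0.413.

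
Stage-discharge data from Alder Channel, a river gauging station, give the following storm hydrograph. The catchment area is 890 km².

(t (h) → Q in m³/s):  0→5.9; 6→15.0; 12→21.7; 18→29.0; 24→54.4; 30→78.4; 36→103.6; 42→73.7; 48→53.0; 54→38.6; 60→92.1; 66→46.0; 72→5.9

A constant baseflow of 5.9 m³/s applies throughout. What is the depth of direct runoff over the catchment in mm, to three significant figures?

d ≈ 13.1 mm

Direct runoff: 0.0, 9.1, 15.8, 23.1, 48.5, 72.5, 97.7, 67.8, 47.1, 32.7, 86.2, 40.1, 0.0 m³/s; ΣQ_DR = 540.6 m³/s.
V = ΣQ_DR · Δt = 540.6 × 21600 s = 1.168 × 10^7 m³.
Over A = 890 km², depth = V / A = 13.1 mm.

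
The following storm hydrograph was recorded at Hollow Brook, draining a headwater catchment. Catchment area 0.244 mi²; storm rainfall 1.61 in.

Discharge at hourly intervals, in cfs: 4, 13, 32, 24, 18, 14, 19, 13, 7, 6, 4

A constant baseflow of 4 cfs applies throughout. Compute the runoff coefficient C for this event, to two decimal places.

ΣQ_DR = 110.0 cfs; V = ΣQ_DR·Δt = 3.960 × 10^5 ft³.
Runoff depth d = V / A = 0.6986 in.
C = d / P = 0.6986 / 1.61 = 0.43.

C ≈ 0.43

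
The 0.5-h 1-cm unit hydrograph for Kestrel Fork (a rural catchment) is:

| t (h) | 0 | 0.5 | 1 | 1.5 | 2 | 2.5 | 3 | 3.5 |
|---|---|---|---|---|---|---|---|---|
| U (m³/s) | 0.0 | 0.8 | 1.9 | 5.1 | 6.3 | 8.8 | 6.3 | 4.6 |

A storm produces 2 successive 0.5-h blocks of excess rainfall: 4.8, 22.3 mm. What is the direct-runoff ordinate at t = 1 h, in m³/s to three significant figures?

By discrete convolution, Q_j = Σ (P_i / 10 mm) · U_{j−i}.
At t = 1 h (j=2): Q = (4.8/10)·1.9 + (22.3/10)·0.8 = 2.70 m³/s.

Q ≈ 2.70 m³/s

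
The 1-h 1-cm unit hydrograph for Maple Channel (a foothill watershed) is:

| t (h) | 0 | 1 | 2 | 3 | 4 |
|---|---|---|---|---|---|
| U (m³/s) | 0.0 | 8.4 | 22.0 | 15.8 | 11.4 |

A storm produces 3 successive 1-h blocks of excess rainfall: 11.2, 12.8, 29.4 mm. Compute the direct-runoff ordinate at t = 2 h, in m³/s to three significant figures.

By discrete convolution, Q_j = Σ (P_i / 10 mm) · U_{j−i}.
At t = 2 h (j=2): Q = (11.2/10)·22.0 + (12.8/10)·8.4 + (29.4/10)·0.0 = 35.4 m³/s.

Q ≈ 35.4 m³/s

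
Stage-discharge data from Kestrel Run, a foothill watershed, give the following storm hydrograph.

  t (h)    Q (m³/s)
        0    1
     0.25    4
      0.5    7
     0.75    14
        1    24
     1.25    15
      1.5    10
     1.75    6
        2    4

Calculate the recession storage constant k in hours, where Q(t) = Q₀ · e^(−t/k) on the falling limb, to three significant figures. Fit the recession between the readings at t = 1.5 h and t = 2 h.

k ≈ 0.546 h

On the falling limb, Q drops from 10 to 4 m³/s between t = 1.5 h and t = 2 h (Δt = 0.5 h).
k = −Δt / ln(Q₂/Q₁) = −0.5 / ln(4/10) = 0.546 h.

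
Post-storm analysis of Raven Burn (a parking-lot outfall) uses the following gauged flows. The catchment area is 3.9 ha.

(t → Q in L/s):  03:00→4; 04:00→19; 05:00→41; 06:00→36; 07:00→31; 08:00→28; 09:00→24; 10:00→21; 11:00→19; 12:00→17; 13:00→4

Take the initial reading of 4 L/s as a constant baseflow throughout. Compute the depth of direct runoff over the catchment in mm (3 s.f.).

Direct runoff: 0.0, 15.0, 37.0, 32.0, 27.0, 24.0, 20.0, 17.0, 15.0, 13.0, 0.0 L/s; ΣQ_DR = 200.0 L/s.
V = ΣQ_DR · Δt = 200.0 × 3600 s = 7.200 × 10^5 L.
Over A = 3.9 ha, depth = V / A = 18.5 mm.

d ≈ 18.5 mm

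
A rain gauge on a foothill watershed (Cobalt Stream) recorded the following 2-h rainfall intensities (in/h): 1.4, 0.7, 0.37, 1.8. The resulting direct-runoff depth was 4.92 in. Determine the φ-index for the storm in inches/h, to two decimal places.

Only the 3 blocks with intensity above φ contribute runoff: 1.4, 0.7, 1.8 in/h.
Σ(I−φ)·Δt = d  ⇒  (1.4+0.7+1.8 − 3φ)·2 = 4.92
φ = (3.900 − 4.92/2) / 3 = 0.48 in/h.

φ ≈ 0.48 in/h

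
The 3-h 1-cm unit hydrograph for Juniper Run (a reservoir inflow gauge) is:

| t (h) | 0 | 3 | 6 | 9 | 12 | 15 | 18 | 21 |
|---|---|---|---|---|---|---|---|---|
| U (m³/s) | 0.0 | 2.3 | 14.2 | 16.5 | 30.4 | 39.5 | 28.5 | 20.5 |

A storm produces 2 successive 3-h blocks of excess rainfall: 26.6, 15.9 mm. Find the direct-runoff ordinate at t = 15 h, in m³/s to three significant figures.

Q ≈ 153 m³/s

By discrete convolution, Q_j = Σ (P_i / 10 mm) · U_{j−i}.
At t = 15 h (j=5): Q = (26.6/10)·39.5 + (15.9/10)·30.4 = 153 m³/s.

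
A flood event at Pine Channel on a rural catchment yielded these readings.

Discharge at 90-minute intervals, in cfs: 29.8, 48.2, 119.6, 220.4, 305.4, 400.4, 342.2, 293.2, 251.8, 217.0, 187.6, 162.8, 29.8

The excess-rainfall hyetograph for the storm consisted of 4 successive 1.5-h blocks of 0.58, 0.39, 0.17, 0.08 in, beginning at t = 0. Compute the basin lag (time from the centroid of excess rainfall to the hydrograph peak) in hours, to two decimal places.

t_L ≈ 5.56 h

Centroid of excess rainfall: t_c = Σ P_i·t̄_i / ΣP_i = 1.9426 h (block centres at 0.75, 2.25, 3.75, 5.25 h).
Hydrograph peak occurs at t = 7.5 h, so basin lag t_L = 7.5 − 1.9426 = 5.56 h.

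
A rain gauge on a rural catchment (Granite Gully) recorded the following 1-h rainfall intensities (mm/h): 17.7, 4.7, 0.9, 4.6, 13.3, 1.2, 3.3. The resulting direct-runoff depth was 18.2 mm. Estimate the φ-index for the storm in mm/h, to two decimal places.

Only the 2 blocks with intensity above φ contribute runoff: 17.7, 13.3 mm/h.
Σ(I−φ)·Δt = d  ⇒  (17.7+13.3 − 2φ)·1 = 18.2
φ = (31.00 − 18.2/1) / 2 = 6.40 mm/h.

φ ≈ 6.40 mm/h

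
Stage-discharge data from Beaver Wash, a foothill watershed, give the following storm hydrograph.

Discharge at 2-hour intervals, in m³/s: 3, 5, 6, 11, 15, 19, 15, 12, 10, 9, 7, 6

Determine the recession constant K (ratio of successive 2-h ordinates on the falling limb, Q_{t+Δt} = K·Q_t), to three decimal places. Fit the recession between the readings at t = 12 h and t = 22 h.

K ≈ 0.833

Using the recession-limb readings at t = 12 h and t = 22 h: Q falls from 15 to 6 m³/s over 5 intervals.
K = (Q₂/Q₁)^(1/5) = (6/15)^(1/5) = 0.833.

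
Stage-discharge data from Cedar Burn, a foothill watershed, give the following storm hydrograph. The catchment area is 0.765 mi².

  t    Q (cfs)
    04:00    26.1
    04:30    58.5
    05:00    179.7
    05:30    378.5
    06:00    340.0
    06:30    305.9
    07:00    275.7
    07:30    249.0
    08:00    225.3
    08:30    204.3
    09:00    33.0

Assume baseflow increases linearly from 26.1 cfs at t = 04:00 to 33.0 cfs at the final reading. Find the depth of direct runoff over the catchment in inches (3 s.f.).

d ≈ 1.98 in

Direct runoff: 0.00, 31.71, 152.22, 350.33, 311.14, 276.35, 245.46, 218.07, 193.68, 171.99, 0.00 cfs; ΣQ_DR = 1951 cfs.
V = ΣQ_DR · Δt = 1951 × 1800 s = 3.512 × 10^6 ft³.
Over A = 0.765 mi², depth = V / A = 1.98 in.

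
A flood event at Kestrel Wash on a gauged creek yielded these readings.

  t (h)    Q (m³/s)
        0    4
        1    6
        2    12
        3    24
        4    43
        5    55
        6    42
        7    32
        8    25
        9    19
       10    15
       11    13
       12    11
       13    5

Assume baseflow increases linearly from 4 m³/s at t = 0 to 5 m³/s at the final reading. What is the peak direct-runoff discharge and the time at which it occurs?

Q_p = 50.62 m³/s at t = 5 h

Subtracting baseflow gives direct-runoff ordinates: 0.00, 1.92, 7.85, 19.77, 38.69, 50.62, 37.54, 27.46, 20.38, 14.31, 10.23, 8.15, 6.08, 0.00 m³/s.
The maximum is 50.62 m³/s, occurring at the reading for t = 5 h.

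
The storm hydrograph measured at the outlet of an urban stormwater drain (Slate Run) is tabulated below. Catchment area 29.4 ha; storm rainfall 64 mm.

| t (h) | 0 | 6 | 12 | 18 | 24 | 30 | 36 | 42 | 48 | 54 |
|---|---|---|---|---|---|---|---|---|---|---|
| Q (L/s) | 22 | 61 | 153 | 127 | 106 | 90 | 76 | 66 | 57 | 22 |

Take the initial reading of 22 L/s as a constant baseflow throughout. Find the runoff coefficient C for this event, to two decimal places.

C ≈ 0.64

ΣQ_DR = 560.0 L/s; V = ΣQ_DR·Δt = 1.210 × 10^7 L.
Runoff depth d = V / A = 41.14 mm.
C = d / P = 41.14 / 64 = 0.64.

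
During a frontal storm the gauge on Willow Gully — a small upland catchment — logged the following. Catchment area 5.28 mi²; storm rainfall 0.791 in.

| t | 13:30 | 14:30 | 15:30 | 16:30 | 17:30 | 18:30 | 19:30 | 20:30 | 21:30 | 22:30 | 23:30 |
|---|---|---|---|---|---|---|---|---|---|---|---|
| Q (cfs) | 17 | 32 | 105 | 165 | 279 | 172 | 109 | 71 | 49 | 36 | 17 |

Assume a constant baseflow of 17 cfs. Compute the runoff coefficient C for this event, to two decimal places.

ΣQ_DR = 865.0 cfs; V = ΣQ_DR·Δt = 3.114 × 10^6 ft³.
Runoff depth d = V / A = 0.2539 in.
C = d / P = 0.2539 / 0.791 = 0.32.

C ≈ 0.32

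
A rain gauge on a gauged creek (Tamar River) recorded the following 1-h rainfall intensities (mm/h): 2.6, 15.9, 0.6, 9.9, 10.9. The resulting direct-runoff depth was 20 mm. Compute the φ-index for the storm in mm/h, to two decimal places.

Only the 3 blocks with intensity above φ contribute runoff: 15.9, 9.9, 10.9 mm/h.
Σ(I−φ)·Δt = d  ⇒  (15.9+9.9+10.9 − 3φ)·1 = 20
φ = (36.70 − 20/1) / 3 = 5.57 mm/h.

φ ≈ 5.57 mm/h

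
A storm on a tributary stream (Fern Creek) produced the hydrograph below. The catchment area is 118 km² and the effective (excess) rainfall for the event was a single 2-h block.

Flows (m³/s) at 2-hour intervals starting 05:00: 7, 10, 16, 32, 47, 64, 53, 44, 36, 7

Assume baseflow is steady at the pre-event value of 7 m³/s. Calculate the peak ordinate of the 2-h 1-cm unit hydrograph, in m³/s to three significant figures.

U_p ≈ 38.0 m³/s

Direct runoff: 0.0, 3.0, 9.0, 25.0, 40.0, 57.0, 46.0, 37.0, 29.0, 0.0 m³/s; ΣQ_DR = 246.0 m³/s, peak = 57.0 m³/s.
Runoff depth d = ΣQ_DR·Δt / A = 246.0 × 7200 / (118 km²) = 15.01 mm.
The 1-cm UH is the DRH scaled by (10 mm)/d, so U_p = 57.0 × 10/15.01 = 38.0 m³/s.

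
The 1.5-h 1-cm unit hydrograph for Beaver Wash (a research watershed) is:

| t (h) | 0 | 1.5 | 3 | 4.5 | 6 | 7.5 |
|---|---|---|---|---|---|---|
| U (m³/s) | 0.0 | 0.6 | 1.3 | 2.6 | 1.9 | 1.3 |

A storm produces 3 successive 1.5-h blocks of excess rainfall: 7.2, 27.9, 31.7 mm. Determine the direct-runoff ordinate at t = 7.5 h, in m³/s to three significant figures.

By discrete convolution, Q_j = Σ (P_i / 10 mm) · U_{j−i}.
At t = 7.5 h (j=5): Q = (7.2/10)·1.3 + (27.9/10)·1.9 + (31.7/10)·2.6 = 14.5 m³/s.

Q ≈ 14.5 m³/s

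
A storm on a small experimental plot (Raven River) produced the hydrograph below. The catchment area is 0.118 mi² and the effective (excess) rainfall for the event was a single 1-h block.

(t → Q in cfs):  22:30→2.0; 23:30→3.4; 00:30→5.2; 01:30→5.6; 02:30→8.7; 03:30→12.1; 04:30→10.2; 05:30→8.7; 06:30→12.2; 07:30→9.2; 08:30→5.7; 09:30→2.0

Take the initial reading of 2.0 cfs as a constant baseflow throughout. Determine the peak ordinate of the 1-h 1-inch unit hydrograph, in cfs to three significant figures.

Direct runoff: 0.0, 1.4, 3.2, 3.6, 6.7, 10.1, 8.2, 6.7, 10.2, 7.2, 3.7, 0.0 cfs; ΣQ_DR = 61.00 cfs, peak = 10.2 cfs.
Runoff depth d = ΣQ_DR·Δt / A = 61.00 × 3600 / (0.118 mi²) = 0.8011 in.
The 1-inch UH is the DRH scaled by (1 in)/d, so U_p = 10.2 × 1/0.8011 = 12.7 cfs.

U_p ≈ 12.7 cfs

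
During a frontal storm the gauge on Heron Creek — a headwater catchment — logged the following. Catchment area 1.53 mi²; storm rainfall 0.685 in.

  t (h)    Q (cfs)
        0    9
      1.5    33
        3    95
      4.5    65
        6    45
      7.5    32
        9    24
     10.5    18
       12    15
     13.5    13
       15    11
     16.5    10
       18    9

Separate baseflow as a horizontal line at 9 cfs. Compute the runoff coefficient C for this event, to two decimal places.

ΣQ_DR = 262.0 cfs; V = ΣQ_DR·Δt = 1.415 × 10^6 ft³.
Runoff depth d = V / A = 0.3980 in.
C = d / P = 0.3980 / 0.685 = 0.58.

C ≈ 0.58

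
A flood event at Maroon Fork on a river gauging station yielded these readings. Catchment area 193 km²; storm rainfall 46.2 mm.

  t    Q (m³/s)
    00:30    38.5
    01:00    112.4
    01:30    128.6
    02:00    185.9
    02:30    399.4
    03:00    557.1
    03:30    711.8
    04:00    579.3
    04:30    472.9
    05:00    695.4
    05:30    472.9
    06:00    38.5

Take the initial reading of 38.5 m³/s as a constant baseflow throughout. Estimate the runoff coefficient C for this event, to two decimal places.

C ≈ 0.79

ΣQ_DR = 3931 m³/s; V = ΣQ_DR·Δt = 7.075 × 10^6 m³.
Runoff depth d = V / A = 36.66 mm.
C = d / P = 36.66 / 46.2 = 0.79.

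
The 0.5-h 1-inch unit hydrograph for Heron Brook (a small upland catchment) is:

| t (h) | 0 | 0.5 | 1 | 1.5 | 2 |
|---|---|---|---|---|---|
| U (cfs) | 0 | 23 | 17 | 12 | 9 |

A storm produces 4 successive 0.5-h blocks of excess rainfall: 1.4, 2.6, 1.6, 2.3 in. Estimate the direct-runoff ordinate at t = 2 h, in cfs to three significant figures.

Q ≈ 124 cfs

By discrete convolution, Q_j = Σ (P_i / 1 in) · U_{j−i}.
At t = 2 h (j=4): Q = (1.4/1)·9 + (2.6/1)·12 + (1.6/1)·17 + (2.3/1)·23 = 124 cfs.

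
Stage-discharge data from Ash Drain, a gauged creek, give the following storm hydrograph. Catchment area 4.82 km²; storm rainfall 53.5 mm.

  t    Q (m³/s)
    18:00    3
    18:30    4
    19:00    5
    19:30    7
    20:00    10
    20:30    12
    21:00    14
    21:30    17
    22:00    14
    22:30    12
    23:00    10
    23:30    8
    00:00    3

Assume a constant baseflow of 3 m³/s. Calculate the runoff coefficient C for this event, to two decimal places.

C ≈ 0.56

ΣQ_DR = 80.00 m³/s; V = ΣQ_DR·Δt = 1.440 × 10^5 m³.
Runoff depth d = V / A = 29.88 mm.
C = d / P = 29.88 / 53.5 = 0.56.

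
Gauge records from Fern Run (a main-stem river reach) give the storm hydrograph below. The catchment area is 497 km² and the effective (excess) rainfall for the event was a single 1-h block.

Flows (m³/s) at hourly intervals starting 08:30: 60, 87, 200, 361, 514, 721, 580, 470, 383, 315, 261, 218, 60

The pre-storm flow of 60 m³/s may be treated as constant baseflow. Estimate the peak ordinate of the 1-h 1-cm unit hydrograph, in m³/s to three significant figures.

Direct runoff: 0.0, 27.0, 140.0, 301.0, 454.0, 661.0, 520.0, 410.0, 323.0, 255.0, 201.0, 158.0, 0.0 m³/s; ΣQ_DR = 3450 m³/s, peak = 661.0 m³/s.
Runoff depth d = ΣQ_DR·Δt / A = 3450 × 3600 / (497 km²) = 24.99 mm.
The 1-cm UH is the DRH scaled by (10 mm)/d, so U_p = 661.0 × 10/24.99 = 265 m³/s.

U_p ≈ 265 m³/s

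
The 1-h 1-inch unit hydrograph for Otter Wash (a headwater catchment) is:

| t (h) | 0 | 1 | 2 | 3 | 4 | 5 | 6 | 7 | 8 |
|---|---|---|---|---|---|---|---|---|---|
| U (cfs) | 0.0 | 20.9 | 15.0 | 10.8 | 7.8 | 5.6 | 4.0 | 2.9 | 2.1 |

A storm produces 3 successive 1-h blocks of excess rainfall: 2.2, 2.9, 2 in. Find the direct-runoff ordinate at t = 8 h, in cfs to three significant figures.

Q ≈ 21.0 cfs

By discrete convolution, Q_j = Σ (P_i / 1 in) · U_{j−i}.
At t = 8 h (j=8): Q = (2.2/1)·2.1 + (2.9/1)·2.9 + (2/1)·4.0 = 21.0 cfs.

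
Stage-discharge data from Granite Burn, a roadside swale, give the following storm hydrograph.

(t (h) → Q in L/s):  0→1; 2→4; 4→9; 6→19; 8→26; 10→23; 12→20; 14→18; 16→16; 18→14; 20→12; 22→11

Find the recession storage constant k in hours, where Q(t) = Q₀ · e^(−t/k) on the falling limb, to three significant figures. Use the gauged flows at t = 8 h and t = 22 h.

k ≈ 16.3 h

On the falling limb, Q drops from 26 to 11 L/s between t = 8 h and t = 22 h (Δt = 14 h).
k = −Δt / ln(Q₂/Q₁) = −14 / ln(11/26) = 16.3 h.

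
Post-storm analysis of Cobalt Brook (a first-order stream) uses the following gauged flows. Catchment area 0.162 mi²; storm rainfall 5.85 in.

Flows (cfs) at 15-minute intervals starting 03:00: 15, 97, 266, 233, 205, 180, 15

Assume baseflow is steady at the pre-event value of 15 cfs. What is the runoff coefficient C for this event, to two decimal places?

C ≈ 0.37

ΣQ_DR = 906.0 cfs; V = ΣQ_DR·Δt = 8.154 × 10^5 ft³.
Runoff depth d = V / A = 2.167 in.
C = d / P = 2.167 / 5.85 = 0.37.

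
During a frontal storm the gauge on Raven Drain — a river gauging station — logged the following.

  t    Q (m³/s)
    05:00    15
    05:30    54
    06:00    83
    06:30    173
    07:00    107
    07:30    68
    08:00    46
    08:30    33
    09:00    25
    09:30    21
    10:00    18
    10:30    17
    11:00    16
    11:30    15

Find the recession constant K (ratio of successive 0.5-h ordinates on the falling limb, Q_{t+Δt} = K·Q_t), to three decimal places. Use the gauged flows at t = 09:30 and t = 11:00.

K ≈ 0.913

Using the recession-limb readings at t = 09:30 and t = 11:00: Q falls from 21 to 16 m³/s over 3 intervals.
K = (Q₂/Q₁)^(1/3) = (16/21)^(1/3) = 0.913.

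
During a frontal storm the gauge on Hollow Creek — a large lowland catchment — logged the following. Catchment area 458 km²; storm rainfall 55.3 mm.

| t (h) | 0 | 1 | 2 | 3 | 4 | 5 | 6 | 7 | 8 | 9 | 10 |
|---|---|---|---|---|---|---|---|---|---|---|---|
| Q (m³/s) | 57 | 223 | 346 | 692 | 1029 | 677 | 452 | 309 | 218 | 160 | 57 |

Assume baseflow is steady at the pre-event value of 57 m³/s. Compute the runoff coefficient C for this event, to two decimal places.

ΣQ_DR = 3593 m³/s; V = ΣQ_DR·Δt = 1.293 × 10^7 m³.
Runoff depth d = V / A = 28.24 mm.
C = d / P = 28.24 / 55.3 = 0.51.

C ≈ 0.51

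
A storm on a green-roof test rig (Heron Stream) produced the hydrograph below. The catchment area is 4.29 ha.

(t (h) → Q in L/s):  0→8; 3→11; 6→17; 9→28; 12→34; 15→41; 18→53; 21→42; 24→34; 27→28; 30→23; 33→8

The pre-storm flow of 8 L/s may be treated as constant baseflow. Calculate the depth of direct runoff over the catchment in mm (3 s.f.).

Direct runoff: 0.0, 3.0, 9.0, 20.0, 26.0, 33.0, 45.0, 34.0, 26.0, 20.0, 15.0, 0.0 L/s; ΣQ_DR = 231.0 L/s.
V = ΣQ_DR · Δt = 231.0 × 10800 s = 2.495 × 10^6 L.
Over A = 4.29 ha, depth = V / A = 58.2 mm.

d ≈ 58.2 mm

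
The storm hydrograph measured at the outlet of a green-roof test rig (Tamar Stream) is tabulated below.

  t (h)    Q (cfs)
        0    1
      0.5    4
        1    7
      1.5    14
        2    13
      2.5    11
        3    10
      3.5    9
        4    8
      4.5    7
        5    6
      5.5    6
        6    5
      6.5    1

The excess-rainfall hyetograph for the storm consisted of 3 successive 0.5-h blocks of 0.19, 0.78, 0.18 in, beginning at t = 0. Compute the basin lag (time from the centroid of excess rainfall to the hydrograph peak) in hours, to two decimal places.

Centroid of excess rainfall: t_c = Σ P_i·t̄_i / ΣP_i = 0.7457 h (block centres at 0.25, 0.75, 1.25 h).
Hydrograph peak occurs at t = 1.5 h, so basin lag t_L = 1.5 − 0.7457 = 0.75 h.

t_L ≈ 0.75 h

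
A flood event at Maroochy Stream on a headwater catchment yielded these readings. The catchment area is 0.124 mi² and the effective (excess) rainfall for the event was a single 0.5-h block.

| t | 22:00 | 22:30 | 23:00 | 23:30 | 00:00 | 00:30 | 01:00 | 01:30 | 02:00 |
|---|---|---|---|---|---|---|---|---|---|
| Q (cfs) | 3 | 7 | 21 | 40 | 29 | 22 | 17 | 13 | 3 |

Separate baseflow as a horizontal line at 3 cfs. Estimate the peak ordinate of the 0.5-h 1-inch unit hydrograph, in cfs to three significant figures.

Direct runoff: 0.0, 4.0, 18.0, 37.0, 26.0, 19.0, 14.0, 10.0, 0.0 cfs; ΣQ_DR = 128.0 cfs, peak = 37.0 cfs.
Runoff depth d = ΣQ_DR·Δt / A = 128.0 × 1800 / (0.124 mi²) = 0.7998 in.
The 1-inch UH is the DRH scaled by (1 in)/d, so U_p = 37.0 × 1/0.7998 = 46.3 cfs.

U_p ≈ 46.3 cfs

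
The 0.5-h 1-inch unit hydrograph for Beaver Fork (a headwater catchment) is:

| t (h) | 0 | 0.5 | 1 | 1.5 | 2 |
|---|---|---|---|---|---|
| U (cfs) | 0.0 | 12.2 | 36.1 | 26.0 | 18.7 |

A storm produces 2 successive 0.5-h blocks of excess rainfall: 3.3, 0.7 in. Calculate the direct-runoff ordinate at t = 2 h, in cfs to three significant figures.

Q ≈ 79.9 cfs

By discrete convolution, Q_j = Σ (P_i / 1 in) · U_{j−i}.
At t = 2 h (j=4): Q = (3.3/1)·18.7 + (0.7/1)·26.0 = 79.9 cfs.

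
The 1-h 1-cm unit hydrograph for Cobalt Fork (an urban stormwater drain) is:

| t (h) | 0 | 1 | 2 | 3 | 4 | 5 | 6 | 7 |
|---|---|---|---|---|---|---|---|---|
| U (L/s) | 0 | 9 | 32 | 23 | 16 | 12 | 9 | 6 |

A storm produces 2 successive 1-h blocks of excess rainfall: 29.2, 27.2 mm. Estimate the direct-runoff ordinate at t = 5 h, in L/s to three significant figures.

By discrete convolution, Q_j = Σ (P_i / 10 mm) · U_{j−i}.
At t = 5 h (j=5): Q = (29.2/10)·12 + (27.2/10)·16 = 78.6 L/s.

Q ≈ 78.6 L/s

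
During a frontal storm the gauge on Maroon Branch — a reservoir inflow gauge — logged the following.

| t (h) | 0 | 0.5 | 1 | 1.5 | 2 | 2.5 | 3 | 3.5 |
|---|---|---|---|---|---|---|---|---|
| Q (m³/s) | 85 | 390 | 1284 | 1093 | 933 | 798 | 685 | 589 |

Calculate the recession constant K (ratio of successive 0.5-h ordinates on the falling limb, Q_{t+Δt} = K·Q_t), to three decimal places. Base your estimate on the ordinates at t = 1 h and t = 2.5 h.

Using the recession-limb readings at t = 1 h and t = 2.5 h: Q falls from 1284 to 798 m³/s over 3 intervals.
K = (Q₂/Q₁)^(1/3) = (798/1284)^(1/3) = 0.853.

K ≈ 0.853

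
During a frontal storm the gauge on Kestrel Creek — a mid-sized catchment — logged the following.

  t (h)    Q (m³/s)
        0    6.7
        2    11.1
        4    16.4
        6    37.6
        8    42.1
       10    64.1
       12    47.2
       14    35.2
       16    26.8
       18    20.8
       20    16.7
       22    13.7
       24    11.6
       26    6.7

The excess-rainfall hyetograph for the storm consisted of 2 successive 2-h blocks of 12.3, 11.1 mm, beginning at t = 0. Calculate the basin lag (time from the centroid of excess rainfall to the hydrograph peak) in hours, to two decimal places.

Centroid of excess rainfall: t_c = Σ P_i·t̄_i / ΣP_i = 1.9487 h (block centres at 1, 3 h).
Hydrograph peak occurs at t = 10 h, so basin lag t_L = 10 − 1.9487 = 8.05 h.

t_L ≈ 8.05 h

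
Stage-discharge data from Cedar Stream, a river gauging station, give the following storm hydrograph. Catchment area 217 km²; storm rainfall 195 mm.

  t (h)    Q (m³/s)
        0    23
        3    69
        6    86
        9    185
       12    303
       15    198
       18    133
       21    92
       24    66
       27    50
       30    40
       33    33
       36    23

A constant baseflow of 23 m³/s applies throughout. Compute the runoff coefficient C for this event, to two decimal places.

ΣQ_DR = 1002 m³/s; V = ΣQ_DR·Δt = 1.082 × 10^7 m³.
Runoff depth d = V / A = 49.87 mm.
C = d / P = 49.87 / 195 = 0.26.

C ≈ 0.26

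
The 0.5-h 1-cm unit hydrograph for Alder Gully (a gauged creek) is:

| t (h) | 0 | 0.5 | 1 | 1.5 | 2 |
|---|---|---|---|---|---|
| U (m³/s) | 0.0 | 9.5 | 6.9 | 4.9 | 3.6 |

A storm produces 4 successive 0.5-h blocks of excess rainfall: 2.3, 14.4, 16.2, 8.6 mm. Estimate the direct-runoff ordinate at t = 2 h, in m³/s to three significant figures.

Q ≈ 27.2 m³/s

By discrete convolution, Q_j = Σ (P_i / 10 mm) · U_{j−i}.
At t = 2 h (j=4): Q = (2.3/10)·3.6 + (14.4/10)·4.9 + (16.2/10)·6.9 + (8.6/10)·9.5 = 27.2 m³/s.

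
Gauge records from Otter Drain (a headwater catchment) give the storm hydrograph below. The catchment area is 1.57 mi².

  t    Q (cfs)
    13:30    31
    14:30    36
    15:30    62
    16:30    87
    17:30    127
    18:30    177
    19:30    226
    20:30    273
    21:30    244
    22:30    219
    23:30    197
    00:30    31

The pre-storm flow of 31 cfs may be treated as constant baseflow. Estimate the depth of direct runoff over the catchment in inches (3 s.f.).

d ≈ 1.32 in

Direct runoff: 0.0, 5.0, 31.0, 56.0, 96.0, 146.0, 195.0, 242.0, 213.0, 188.0, 166.0, 0.0 cfs; ΣQ_DR = 1338 cfs.
V = ΣQ_DR · Δt = 1338 × 3600 s = 4.817 × 10^6 ft³.
Over A = 1.57 mi², depth = V / A = 1.32 in.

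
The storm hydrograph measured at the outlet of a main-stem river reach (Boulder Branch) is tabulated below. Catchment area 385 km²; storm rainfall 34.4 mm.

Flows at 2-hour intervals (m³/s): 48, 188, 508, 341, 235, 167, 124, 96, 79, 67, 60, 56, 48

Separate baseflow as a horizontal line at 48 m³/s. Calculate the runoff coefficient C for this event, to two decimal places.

ΣQ_DR = 1393 m³/s; V = ΣQ_DR·Δt = 1.003 × 10^7 m³.
Runoff depth d = V / A = 26.05 mm.
C = d / P = 26.05 / 34.4 = 0.76.

C ≈ 0.76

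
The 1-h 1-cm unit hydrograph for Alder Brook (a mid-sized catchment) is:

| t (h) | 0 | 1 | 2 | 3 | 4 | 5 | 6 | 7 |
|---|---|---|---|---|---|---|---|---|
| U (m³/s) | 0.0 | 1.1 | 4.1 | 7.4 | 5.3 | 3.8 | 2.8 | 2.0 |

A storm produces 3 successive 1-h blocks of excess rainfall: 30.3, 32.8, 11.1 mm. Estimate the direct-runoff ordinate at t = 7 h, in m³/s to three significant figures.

Q ≈ 19.5 m³/s

By discrete convolution, Q_j = Σ (P_i / 10 mm) · U_{j−i}.
At t = 7 h (j=7): Q = (30.3/10)·2.0 + (32.8/10)·2.8 + (11.1/10)·3.8 = 19.5 m³/s.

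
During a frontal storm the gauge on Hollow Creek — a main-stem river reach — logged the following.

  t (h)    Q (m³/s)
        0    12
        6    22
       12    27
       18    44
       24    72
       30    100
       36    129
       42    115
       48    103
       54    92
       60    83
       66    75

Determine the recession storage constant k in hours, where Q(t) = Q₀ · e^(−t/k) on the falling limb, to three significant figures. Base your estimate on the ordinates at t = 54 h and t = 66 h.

k ≈ 58.7 h

On the falling limb, Q drops from 92 to 75 m³/s between t = 54 h and t = 66 h (Δt = 12 h).
k = −Δt / ln(Q₂/Q₁) = −12 / ln(75/92) = 58.7 h.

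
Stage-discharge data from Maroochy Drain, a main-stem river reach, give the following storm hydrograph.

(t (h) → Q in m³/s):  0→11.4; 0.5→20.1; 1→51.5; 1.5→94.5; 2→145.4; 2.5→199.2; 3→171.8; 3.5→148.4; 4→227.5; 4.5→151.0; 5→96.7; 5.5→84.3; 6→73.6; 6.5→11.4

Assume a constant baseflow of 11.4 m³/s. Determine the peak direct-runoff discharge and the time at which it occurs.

Q_p = 216.1 m³/s at t = 4 h

Subtracting baseflow gives direct-runoff ordinates: 0.0, 8.7, 40.1, 83.1, 134.0, 187.8, 160.4, 137.0, 216.1, 139.6, 85.3, 72.9, 62.2, 0.0 m³/s.
The maximum is 216.1 m³/s, occurring at the reading for t = 4 h.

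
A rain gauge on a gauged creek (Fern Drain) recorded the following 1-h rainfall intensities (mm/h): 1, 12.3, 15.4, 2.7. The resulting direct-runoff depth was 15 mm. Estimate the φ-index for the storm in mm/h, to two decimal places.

Only the 2 blocks with intensity above φ contribute runoff: 12.3, 15.4 mm/h.
Σ(I−φ)·Δt = d  ⇒  (12.3+15.4 − 2φ)·1 = 15
φ = (27.70 − 15/1) / 2 = 6.35 mm/h.

φ ≈ 6.35 mm/h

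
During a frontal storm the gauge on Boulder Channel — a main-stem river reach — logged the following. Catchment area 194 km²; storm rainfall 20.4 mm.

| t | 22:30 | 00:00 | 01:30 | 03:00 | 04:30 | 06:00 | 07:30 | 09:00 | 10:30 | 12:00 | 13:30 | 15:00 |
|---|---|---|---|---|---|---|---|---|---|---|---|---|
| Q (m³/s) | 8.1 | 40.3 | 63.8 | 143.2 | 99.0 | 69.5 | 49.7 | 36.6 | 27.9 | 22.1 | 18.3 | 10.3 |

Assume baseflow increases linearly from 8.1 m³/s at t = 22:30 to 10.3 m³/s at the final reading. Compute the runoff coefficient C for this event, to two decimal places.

C ≈ 0.65

ΣQ_DR = 478.4 m³/s; V = ΣQ_DR·Δt = 2.583 × 10^6 m³.
Runoff depth d = V / A = 13.32 mm.
C = d / P = 13.32 / 20.4 = 0.65.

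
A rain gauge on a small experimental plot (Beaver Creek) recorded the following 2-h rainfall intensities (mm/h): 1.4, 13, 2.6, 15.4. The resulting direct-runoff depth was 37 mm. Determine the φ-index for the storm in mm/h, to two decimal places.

Only the 2 blocks with intensity above φ contribute runoff: 13, 15.4 mm/h.
Σ(I−φ)·Δt = d  ⇒  (13+15.4 − 2φ)·2 = 37
φ = (28.40 − 37/2) / 2 = 4.95 mm/h.

φ ≈ 4.95 mm/h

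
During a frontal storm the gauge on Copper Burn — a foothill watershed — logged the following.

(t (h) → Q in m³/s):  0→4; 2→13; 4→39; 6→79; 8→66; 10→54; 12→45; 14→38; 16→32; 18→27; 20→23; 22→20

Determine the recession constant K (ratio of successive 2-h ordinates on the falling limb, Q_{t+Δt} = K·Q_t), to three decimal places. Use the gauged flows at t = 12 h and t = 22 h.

K ≈ 0.850

Using the recession-limb readings at t = 12 h and t = 22 h: Q falls from 45 to 20 m³/s over 5 intervals.
K = (Q₂/Q₁)^(1/5) = (20/45)^(1/5) = 0.850.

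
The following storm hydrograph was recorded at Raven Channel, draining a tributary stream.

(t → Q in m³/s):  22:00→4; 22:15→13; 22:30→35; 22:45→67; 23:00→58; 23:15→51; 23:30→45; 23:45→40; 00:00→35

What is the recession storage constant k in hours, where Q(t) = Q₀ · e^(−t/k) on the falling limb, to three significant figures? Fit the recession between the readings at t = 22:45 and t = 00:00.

On the falling limb, Q drops from 67 to 35 m³/s between t = 22:45 and t = 00:00 (Δt = 1.25 h).
k = −Δt / ln(Q₂/Q₁) = −1.25 / ln(35/67) = 1.93 h.

k ≈ 1.93 h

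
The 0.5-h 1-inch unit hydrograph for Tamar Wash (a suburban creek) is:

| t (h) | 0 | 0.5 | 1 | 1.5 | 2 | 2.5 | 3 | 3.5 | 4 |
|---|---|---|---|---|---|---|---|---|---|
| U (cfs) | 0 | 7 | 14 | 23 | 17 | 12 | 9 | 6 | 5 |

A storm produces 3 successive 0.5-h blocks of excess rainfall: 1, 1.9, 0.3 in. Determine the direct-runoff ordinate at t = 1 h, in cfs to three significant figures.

By discrete convolution, Q_j = Σ (P_i / 1 in) · U_{j−i}.
At t = 1 h (j=2): Q = (1/1)·14 + (1.9/1)·7 + (0.3/1)·0 = 27.3 cfs.

Q ≈ 27.3 cfs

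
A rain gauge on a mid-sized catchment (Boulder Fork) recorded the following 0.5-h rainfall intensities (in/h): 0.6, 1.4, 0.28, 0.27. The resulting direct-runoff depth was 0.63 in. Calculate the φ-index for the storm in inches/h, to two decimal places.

Only the 2 blocks with intensity above φ contribute runoff: 0.6, 1.4 in/h.
Σ(I−φ)·Δt = d  ⇒  (0.6+1.4 − 2φ)·0.5 = 0.63
φ = (2.000 − 0.63/0.5) / 2 = 0.37 in/h.

φ ≈ 0.37 in/h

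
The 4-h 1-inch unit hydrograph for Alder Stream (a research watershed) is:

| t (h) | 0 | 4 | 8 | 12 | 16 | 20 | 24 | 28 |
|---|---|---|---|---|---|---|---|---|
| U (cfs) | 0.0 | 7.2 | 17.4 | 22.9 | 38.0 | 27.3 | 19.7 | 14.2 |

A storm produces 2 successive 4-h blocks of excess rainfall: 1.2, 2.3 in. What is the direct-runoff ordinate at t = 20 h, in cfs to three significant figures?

By discrete convolution, Q_j = Σ (P_i / 1 in) · U_{j−i}.
At t = 20 h (j=5): Q = (1.2/1)·27.3 + (2.3/1)·38.0 = 120 cfs.

Q ≈ 120 cfs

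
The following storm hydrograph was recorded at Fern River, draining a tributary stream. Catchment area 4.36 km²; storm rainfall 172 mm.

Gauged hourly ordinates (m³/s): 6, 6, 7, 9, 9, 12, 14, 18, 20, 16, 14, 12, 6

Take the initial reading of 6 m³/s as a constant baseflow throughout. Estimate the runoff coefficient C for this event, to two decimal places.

C ≈ 0.34

ΣQ_DR = 71.00 m³/s; V = ΣQ_DR·Δt = 2.556 × 10^5 m³.
Runoff depth d = V / A = 58.62 mm.
C = d / P = 58.62 / 172 = 0.34.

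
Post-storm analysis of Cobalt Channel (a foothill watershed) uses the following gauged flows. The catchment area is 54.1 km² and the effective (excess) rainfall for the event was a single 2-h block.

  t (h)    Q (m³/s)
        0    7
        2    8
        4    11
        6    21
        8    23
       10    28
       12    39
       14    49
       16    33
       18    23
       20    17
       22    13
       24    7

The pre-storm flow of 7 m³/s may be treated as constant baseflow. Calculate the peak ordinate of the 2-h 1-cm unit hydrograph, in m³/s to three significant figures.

U_p ≈ 16.8 m³/s

Direct runoff: 0.0, 1.0, 4.0, 14.0, 16.0, 21.0, 32.0, 42.0, 26.0, 16.0, 10.0, 6.0, 0.0 m³/s; ΣQ_DR = 188.0 m³/s, peak = 42.0 m³/s.
Runoff depth d = ΣQ_DR·Δt / A = 188.0 × 7200 / (54.1 km²) = 25.02 mm.
The 1-cm UH is the DRH scaled by (10 mm)/d, so U_p = 42.0 × 10/25.02 = 16.8 m³/s.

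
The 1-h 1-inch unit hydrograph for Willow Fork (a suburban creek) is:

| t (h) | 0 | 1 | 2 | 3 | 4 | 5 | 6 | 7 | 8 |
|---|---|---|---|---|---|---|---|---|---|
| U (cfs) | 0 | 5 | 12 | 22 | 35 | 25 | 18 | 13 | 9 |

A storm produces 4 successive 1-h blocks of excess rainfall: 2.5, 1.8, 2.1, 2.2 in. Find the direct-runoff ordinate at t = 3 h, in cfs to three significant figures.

Q ≈ 87.1 cfs

By discrete convolution, Q_j = Σ (P_i / 1 in) · U_{j−i}.
At t = 3 h (j=3): Q = (2.5/1)·22 + (1.8/1)·12 + (2.1/1)·5 + (2.2/1)·0 = 87.1 cfs.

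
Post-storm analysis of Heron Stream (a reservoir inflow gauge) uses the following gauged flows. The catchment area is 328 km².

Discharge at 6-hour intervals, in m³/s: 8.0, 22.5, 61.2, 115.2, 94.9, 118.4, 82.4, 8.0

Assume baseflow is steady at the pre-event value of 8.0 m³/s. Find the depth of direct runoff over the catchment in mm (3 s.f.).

d ≈ 29.4 mm

Direct runoff: 0.0, 14.5, 53.2, 107.2, 86.9, 110.4, 74.4, 0.0 m³/s; ΣQ_DR = 446.6 m³/s.
V = ΣQ_DR · Δt = 446.6 × 21600 s = 9.647 × 10^6 m³.
Over A = 328 km², depth = V / A = 29.4 mm.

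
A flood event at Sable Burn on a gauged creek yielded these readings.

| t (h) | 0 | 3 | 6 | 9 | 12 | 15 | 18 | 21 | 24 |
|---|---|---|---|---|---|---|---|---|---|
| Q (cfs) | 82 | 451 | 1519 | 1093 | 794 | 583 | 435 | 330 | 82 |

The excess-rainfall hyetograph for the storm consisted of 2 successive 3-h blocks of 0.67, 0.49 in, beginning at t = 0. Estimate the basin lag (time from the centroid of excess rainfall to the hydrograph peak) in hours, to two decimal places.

Centroid of excess rainfall: t_c = Σ P_i·t̄_i / ΣP_i = 2.7672 h (block centres at 1.5, 4.5 h).
Hydrograph peak occurs at t = 6 h, so basin lag t_L = 6 − 2.7672 = 3.23 h.

t_L ≈ 3.23 h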